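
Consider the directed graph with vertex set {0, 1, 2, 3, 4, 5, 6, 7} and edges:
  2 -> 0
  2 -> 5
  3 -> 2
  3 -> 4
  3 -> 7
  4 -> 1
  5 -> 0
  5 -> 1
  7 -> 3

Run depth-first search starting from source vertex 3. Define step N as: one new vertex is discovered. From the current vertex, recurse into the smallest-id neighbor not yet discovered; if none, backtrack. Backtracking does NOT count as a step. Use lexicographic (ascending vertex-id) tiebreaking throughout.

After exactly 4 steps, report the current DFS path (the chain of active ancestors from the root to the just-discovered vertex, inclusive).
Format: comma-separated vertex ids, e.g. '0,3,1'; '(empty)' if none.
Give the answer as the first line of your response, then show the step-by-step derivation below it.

3,2,5

step 1: discover 3; path=3; order=3
step 2: discover 2; path=3>2; order=3,2
step 3: discover 0; path=3>2>0; order=3,2,0
step 4: discover 5; path=3>2>5; order=3,2,0,5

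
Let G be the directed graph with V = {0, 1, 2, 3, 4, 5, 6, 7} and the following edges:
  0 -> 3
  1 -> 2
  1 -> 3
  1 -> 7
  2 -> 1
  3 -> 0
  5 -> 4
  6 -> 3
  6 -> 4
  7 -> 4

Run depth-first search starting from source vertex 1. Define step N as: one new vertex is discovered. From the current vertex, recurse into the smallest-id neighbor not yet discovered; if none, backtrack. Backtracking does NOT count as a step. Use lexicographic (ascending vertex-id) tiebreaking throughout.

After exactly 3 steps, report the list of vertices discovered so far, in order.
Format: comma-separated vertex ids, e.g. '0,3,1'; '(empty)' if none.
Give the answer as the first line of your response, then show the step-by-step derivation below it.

1,2,3

step 1: discover 1; path=1; order=1
step 2: discover 2; path=1>2; order=1,2
step 3: discover 3; path=1>3; order=1,2,3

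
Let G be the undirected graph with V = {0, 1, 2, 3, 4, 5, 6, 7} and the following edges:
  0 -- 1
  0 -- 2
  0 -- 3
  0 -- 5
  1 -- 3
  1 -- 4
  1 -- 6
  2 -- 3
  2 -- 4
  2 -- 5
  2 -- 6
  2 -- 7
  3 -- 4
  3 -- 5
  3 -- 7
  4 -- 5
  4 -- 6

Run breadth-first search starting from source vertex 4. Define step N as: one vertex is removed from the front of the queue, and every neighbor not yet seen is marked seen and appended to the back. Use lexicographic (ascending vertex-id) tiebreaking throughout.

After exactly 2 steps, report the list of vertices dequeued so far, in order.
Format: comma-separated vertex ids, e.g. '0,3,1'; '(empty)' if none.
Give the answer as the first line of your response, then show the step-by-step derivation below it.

4,1

step 1: dequeue 4; queue=[1,2,3,5,6]; order=4
step 2: dequeue 1; queue=[2,3,5,6,0]; order=4,1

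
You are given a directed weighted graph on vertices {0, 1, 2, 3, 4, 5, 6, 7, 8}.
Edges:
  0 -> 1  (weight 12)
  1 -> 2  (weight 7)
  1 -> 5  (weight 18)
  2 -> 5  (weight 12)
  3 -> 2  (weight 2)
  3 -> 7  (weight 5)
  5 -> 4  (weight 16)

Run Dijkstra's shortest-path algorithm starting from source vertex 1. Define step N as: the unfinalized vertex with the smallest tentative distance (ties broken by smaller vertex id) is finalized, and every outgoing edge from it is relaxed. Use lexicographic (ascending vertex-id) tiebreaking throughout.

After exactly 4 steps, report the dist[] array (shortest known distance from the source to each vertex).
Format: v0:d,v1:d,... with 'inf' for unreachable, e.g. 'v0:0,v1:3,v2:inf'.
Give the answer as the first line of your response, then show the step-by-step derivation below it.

v0:inf,v1:0,v2:7,v3:inf,v4:34,v5:18,v6:inf,v7:inf,v8:inf

step 1: dist = v0:inf,v1:0,v2:7,v3:inf,v4:inf,v5:18,v6:inf,v7:inf,v8:inf
step 2: dist = v0:inf,v1:0,v2:7,v3:inf,v4:inf,v5:18,v6:inf,v7:inf,v8:inf
step 3: dist = v0:inf,v1:0,v2:7,v3:inf,v4:34,v5:18,v6:inf,v7:inf,v8:inf
step 4: dist = v0:inf,v1:0,v2:7,v3:inf,v4:34,v5:18,v6:inf,v7:inf,v8:inf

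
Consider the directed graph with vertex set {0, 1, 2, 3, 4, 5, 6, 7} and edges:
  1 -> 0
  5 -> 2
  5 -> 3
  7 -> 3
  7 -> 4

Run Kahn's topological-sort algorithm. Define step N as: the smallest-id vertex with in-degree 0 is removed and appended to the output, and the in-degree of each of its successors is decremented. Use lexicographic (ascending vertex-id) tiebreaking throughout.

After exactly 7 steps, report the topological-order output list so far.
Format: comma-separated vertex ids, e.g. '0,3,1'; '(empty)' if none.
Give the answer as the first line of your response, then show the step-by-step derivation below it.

1,0,5,2,6,7,3

step 1: output 1; order=[1]; indeg=(0,0,1,2,1,0,0,0)
step 2: output 0; order=[1,0]; indeg=(0,0,1,2,1,0,0,0)
step 3: output 5; order=[1,0,5]; indeg=(0,0,0,1,1,0,0,0)
step 4: output 2; order=[1,0,5,2]; indeg=(0,0,0,1,1,0,0,0)
step 5: output 6; order=[1,0,5,2,6]; indeg=(0,0,0,1,1,0,0,0)
step 6: output 7; order=[1,0,5,2,6,7]; indeg=(0,0,0,0,0,0,0,0)
step 7: output 3; order=[1,0,5,2,6,7,3]; indeg=(0,0,0,0,0,0,0,0)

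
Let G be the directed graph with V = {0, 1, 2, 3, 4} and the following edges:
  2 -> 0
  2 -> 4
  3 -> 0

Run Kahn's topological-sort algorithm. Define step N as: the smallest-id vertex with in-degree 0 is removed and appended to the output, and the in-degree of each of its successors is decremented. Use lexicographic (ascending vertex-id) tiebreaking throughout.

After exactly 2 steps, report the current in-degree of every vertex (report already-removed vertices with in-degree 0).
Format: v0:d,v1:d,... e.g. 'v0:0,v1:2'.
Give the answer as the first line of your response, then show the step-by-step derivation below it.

v0:1,v1:0,v2:0,v3:0,v4:0

step 1: output 1; order=[1]; indeg=(2,0,0,0,1)
step 2: output 2; order=[1,2]; indeg=(1,0,0,0,0)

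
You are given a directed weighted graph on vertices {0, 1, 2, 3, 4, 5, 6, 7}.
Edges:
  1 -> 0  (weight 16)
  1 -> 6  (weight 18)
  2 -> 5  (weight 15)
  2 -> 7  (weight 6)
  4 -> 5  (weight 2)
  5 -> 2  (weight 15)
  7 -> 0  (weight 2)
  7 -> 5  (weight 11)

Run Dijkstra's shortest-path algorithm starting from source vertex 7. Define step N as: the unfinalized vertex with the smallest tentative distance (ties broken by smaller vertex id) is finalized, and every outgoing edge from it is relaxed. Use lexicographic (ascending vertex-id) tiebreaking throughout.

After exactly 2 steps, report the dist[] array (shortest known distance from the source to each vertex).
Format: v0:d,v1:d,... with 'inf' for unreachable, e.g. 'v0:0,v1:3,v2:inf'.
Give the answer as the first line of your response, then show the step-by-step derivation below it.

v0:2,v1:inf,v2:inf,v3:inf,v4:inf,v5:11,v6:inf,v7:0

step 1: dist = v0:2,v1:inf,v2:inf,v3:inf,v4:inf,v5:11,v6:inf,v7:0
step 2: dist = v0:2,v1:inf,v2:inf,v3:inf,v4:inf,v5:11,v6:inf,v7:0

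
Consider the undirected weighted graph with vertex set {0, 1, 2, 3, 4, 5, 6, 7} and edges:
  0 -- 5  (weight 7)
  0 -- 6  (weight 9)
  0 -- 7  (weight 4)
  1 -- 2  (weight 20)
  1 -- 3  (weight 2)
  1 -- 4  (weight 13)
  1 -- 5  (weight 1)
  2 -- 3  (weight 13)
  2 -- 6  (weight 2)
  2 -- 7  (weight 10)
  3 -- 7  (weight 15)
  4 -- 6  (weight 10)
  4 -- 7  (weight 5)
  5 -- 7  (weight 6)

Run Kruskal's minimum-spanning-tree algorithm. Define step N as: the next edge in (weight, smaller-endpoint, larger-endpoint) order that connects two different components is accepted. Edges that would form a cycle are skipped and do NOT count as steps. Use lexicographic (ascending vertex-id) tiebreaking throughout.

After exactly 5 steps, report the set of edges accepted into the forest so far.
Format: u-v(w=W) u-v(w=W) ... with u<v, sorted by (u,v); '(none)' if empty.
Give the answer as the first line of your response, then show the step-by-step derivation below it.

0-7(w=4) 1-3(w=2) 1-5(w=1) 2-6(w=2) 4-7(w=5)

step 1: add edge 1-5 (w=1); MST = {1-5(w=1)}
step 2: add edge 1-3 (w=2); MST = {1-3(w=2) 1-5(w=1)}
step 3: add edge 2-6 (w=2); MST = {1-3(w=2) 1-5(w=1) 2-6(w=2)}
step 4: add edge 0-7 (w=4); MST = {0-7(w=4) 1-3(w=2) 1-5(w=1) 2-6(w=2)}
step 5: add edge 4-7 (w=5); MST = {0-7(w=4) 1-3(w=2) 1-5(w=1) 2-6(w=2) 4-7(w=5)}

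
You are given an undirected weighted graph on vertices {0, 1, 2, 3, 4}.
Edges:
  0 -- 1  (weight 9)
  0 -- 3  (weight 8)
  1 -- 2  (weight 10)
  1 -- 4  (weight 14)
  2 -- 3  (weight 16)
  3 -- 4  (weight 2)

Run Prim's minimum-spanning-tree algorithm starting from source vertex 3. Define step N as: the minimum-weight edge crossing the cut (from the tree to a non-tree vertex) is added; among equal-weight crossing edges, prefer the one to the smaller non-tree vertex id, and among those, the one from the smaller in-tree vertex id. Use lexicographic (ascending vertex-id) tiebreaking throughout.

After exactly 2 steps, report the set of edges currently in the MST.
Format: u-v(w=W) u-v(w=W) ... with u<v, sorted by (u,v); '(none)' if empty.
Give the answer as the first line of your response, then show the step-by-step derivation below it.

0-3(w=8) 3-4(w=2)

step 1: add edge 3-4 (w=2); MST = {3-4(w=2)}
step 2: add edge 0-3 (w=8); MST = {0-3(w=8) 3-4(w=2)}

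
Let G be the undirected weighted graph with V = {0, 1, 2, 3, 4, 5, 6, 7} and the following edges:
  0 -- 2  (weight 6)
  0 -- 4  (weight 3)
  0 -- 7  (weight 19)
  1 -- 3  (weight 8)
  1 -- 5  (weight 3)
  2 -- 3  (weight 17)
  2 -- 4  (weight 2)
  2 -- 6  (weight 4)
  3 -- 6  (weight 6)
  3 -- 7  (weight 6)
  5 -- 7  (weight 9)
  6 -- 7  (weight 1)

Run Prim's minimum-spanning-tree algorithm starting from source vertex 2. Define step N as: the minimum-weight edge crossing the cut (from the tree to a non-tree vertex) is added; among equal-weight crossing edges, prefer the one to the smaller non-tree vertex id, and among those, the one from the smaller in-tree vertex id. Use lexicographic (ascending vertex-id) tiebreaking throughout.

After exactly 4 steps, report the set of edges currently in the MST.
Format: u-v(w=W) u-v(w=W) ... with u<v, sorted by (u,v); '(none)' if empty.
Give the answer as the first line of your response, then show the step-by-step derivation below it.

0-4(w=3) 2-4(w=2) 2-6(w=4) 6-7(w=1)

step 1: add edge 2-4 (w=2); MST = {2-4(w=2)}
step 2: add edge 0-4 (w=3); MST = {0-4(w=3) 2-4(w=2)}
step 3: add edge 2-6 (w=4); MST = {0-4(w=3) 2-4(w=2) 2-6(w=4)}
step 4: add edge 6-7 (w=1); MST = {0-4(w=3) 2-4(w=2) 2-6(w=4) 6-7(w=1)}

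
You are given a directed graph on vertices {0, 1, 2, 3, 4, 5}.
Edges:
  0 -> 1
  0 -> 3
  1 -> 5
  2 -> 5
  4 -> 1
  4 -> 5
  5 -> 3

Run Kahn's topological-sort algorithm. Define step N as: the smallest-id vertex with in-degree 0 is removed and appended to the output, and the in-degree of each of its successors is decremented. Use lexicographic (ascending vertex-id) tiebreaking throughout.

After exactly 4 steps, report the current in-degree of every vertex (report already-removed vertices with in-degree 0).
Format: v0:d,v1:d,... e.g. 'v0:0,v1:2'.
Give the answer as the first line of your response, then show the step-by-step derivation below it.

v0:0,v1:0,v2:0,v3:1,v4:0,v5:0

step 1: output 0; order=[0]; indeg=(0,1,0,1,0,3)
step 2: output 2; order=[0,2]; indeg=(0,1,0,1,0,2)
step 3: output 4; order=[0,2,4]; indeg=(0,0,0,1,0,1)
step 4: output 1; order=[0,2,4,1]; indeg=(0,0,0,1,0,0)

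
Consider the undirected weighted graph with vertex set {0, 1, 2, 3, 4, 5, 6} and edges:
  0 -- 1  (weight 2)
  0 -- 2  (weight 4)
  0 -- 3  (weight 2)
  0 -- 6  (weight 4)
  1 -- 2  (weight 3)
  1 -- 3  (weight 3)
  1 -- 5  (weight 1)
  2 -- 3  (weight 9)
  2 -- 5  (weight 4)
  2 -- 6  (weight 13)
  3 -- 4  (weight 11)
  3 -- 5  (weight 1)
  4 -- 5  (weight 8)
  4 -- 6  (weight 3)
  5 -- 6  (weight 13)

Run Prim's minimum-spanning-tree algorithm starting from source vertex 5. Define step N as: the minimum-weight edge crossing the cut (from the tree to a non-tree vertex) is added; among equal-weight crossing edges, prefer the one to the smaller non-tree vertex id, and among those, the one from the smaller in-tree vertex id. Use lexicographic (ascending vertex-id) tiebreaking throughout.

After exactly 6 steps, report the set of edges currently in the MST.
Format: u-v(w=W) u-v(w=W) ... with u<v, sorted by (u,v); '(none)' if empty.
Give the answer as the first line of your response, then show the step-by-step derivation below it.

0-1(w=2) 0-6(w=4) 1-2(w=3) 1-5(w=1) 3-5(w=1) 4-6(w=3)

step 1: add edge 1-5 (w=1); MST = {1-5(w=1)}
step 2: add edge 3-5 (w=1); MST = {1-5(w=1) 3-5(w=1)}
step 3: add edge 0-1 (w=2); MST = {0-1(w=2) 1-5(w=1) 3-5(w=1)}
step 4: add edge 1-2 (w=3); MST = {0-1(w=2) 1-2(w=3) 1-5(w=1) 3-5(w=1)}
step 5: add edge 0-6 (w=4); MST = {0-1(w=2) 0-6(w=4) 1-2(w=3) 1-5(w=1) 3-5(w=1)}
step 6: add edge 4-6 (w=3); MST = {0-1(w=2) 0-6(w=4) 1-2(w=3) 1-5(w=1) 3-5(w=1) 4-6(w=3)}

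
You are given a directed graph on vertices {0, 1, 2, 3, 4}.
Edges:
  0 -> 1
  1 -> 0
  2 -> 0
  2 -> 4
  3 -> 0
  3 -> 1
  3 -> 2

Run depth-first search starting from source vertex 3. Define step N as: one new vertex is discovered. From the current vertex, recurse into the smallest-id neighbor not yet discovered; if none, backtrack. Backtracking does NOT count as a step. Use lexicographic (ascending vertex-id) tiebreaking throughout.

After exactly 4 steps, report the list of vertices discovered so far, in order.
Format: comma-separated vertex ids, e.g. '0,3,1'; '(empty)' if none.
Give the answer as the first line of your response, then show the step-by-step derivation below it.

3,0,1,2

step 1: discover 3; path=3; order=3
step 2: discover 0; path=3>0; order=3,0
step 3: discover 1; path=3>0>1; order=3,0,1
step 4: discover 2; path=3>2; order=3,0,1,2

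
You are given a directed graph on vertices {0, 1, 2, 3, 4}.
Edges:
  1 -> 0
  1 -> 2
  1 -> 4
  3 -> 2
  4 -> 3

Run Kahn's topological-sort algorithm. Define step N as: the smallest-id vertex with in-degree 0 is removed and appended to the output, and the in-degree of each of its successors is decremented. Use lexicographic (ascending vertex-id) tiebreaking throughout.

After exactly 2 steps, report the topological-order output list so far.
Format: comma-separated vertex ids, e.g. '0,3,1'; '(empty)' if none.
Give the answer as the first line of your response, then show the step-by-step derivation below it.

1,0

step 1: output 1; order=[1]; indeg=(0,0,1,1,0)
step 2: output 0; order=[1,0]; indeg=(0,0,1,1,0)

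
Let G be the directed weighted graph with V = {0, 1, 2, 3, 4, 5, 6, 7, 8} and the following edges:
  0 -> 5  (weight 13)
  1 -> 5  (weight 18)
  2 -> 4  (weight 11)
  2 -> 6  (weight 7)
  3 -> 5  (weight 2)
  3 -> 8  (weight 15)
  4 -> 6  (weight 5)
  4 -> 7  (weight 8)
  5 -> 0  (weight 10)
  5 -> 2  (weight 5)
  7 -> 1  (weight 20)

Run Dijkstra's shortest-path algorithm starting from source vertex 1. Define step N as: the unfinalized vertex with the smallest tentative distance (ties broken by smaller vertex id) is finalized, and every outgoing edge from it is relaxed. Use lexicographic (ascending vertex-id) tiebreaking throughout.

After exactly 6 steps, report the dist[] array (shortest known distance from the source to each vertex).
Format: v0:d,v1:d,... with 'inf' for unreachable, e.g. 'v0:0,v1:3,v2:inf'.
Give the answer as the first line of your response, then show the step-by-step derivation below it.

v0:28,v1:0,v2:23,v3:inf,v4:34,v5:18,v6:30,v7:42,v8:inf

step 1: dist = v0:inf,v1:0,v2:inf,v3:inf,v4:inf,v5:18,v6:inf,v7:inf,v8:inf
step 2: dist = v0:28,v1:0,v2:23,v3:inf,v4:inf,v5:18,v6:inf,v7:inf,v8:inf
step 3: dist = v0:28,v1:0,v2:23,v3:inf,v4:34,v5:18,v6:30,v7:inf,v8:inf
step 4: dist = v0:28,v1:0,v2:23,v3:inf,v4:34,v5:18,v6:30,v7:inf,v8:inf
step 5: dist = v0:28,v1:0,v2:23,v3:inf,v4:34,v5:18,v6:30,v7:inf,v8:inf
step 6: dist = v0:28,v1:0,v2:23,v3:inf,v4:34,v5:18,v6:30,v7:42,v8:inf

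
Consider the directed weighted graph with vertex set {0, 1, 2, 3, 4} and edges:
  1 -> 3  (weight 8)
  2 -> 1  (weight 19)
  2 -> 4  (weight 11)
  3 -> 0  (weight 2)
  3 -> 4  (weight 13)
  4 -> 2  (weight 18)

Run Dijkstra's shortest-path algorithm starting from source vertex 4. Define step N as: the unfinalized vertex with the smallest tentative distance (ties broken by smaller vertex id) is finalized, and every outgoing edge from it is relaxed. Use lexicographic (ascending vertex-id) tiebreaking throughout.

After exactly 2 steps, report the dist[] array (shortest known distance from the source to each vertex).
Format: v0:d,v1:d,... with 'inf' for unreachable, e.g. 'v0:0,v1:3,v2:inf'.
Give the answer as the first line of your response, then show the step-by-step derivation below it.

v0:inf,v1:37,v2:18,v3:inf,v4:0

step 1: dist = v0:inf,v1:inf,v2:18,v3:inf,v4:0
step 2: dist = v0:inf,v1:37,v2:18,v3:inf,v4:0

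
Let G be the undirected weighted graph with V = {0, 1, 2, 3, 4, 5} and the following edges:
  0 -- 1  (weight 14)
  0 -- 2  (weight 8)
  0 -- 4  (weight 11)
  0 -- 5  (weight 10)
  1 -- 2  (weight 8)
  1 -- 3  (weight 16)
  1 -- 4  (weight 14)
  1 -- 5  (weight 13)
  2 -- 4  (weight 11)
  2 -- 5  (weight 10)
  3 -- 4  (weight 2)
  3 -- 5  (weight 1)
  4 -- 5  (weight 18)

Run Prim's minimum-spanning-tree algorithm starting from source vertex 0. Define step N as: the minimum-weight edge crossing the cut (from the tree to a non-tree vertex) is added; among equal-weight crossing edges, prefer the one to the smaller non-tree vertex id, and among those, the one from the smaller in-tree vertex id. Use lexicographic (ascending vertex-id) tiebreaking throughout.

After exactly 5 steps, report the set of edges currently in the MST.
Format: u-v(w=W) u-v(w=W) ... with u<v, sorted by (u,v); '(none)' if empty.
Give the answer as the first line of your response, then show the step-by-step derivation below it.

0-2(w=8) 0-5(w=10) 1-2(w=8) 3-4(w=2) 3-5(w=1)

step 1: add edge 0-2 (w=8); MST = {0-2(w=8)}
step 2: add edge 1-2 (w=8); MST = {0-2(w=8) 1-2(w=8)}
step 3: add edge 0-5 (w=10); MST = {0-2(w=8) 0-5(w=10) 1-2(w=8)}
step 4: add edge 3-5 (w=1); MST = {0-2(w=8) 0-5(w=10) 1-2(w=8) 3-5(w=1)}
step 5: add edge 3-4 (w=2); MST = {0-2(w=8) 0-5(w=10) 1-2(w=8) 3-4(w=2) 3-5(w=1)}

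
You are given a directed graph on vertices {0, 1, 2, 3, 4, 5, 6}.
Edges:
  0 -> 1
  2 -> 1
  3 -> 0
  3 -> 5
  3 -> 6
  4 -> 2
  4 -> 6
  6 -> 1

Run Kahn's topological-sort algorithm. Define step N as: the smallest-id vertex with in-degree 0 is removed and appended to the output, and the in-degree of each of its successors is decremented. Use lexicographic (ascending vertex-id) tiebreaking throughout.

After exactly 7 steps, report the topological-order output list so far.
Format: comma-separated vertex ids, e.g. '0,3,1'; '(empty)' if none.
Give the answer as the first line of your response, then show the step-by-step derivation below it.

3,0,4,2,5,6,1

step 1: output 3; order=[3]; indeg=(0,3,1,0,0,0,1)
step 2: output 0; order=[3,0]; indeg=(0,2,1,0,0,0,1)
step 3: output 4; order=[3,0,4]; indeg=(0,2,0,0,0,0,0)
step 4: output 2; order=[3,0,4,2]; indeg=(0,1,0,0,0,0,0)
step 5: output 5; order=[3,0,4,2,5]; indeg=(0,1,0,0,0,0,0)
step 6: output 6; order=[3,0,4,2,5,6]; indeg=(0,0,0,0,0,0,0)
step 7: output 1; order=[3,0,4,2,5,6,1]; indeg=(0,0,0,0,0,0,0)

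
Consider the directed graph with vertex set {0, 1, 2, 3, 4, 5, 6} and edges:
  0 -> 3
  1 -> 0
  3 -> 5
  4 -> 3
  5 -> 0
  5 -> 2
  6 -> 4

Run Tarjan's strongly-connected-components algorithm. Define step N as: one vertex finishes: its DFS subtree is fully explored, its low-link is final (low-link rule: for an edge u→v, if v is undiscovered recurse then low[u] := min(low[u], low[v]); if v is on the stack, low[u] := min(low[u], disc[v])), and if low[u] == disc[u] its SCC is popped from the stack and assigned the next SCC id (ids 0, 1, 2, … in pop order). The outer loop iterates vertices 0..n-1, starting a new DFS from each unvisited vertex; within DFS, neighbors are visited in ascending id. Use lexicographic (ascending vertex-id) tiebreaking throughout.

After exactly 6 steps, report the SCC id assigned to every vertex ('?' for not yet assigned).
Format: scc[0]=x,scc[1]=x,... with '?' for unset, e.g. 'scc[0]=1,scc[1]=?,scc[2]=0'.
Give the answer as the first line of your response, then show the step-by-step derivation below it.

scc[0]=1,scc[1]=2,scc[2]=0,scc[3]=1,scc[4]=3,scc[5]=1,scc[6]=?

step 1: low=(low[0]=0,low[1]=?,low[2]=3,low[3]=1,low[4]=?,low[5]=0,low[6]=?); scc=(scc[0]=?,scc[1]=?,scc[2]=0,scc[3]=?,scc[4]=?,scc[5]=?,scc[6]=?)
step 2: low=(low[0]=0,low[1]=?,low[2]=3,low[3]=1,low[4]=?,low[5]=0,low[6]=?); scc=(scc[0]=?,scc[1]=?,scc[2]=0,scc[3]=?,scc[4]=?,scc[5]=?,scc[6]=?)
step 3: low=(low[0]=0,low[1]=?,low[2]=3,low[3]=0,low[4]=?,low[5]=0,low[6]=?); scc=(scc[0]=?,scc[1]=?,scc[2]=0,scc[3]=?,scc[4]=?,scc[5]=?,scc[6]=?)
step 4: low=(low[0]=0,low[1]=?,low[2]=3,low[3]=0,low[4]=?,low[5]=0,low[6]=?); scc=(scc[0]=1,scc[1]=?,scc[2]=0,scc[3]=1,scc[4]=?,scc[5]=1,scc[6]=?)
step 5: low=(low[0]=0,low[1]=4,low[2]=3,low[3]=0,low[4]=?,low[5]=0,low[6]=?); scc=(scc[0]=1,scc[1]=2,scc[2]=0,scc[3]=1,scc[4]=?,scc[5]=1,scc[6]=?)
step 6: low=(low[0]=0,low[1]=4,low[2]=3,low[3]=0,low[4]=5,low[5]=0,low[6]=?); scc=(scc[0]=1,scc[1]=2,scc[2]=0,scc[3]=1,scc[4]=3,scc[5]=1,scc[6]=?)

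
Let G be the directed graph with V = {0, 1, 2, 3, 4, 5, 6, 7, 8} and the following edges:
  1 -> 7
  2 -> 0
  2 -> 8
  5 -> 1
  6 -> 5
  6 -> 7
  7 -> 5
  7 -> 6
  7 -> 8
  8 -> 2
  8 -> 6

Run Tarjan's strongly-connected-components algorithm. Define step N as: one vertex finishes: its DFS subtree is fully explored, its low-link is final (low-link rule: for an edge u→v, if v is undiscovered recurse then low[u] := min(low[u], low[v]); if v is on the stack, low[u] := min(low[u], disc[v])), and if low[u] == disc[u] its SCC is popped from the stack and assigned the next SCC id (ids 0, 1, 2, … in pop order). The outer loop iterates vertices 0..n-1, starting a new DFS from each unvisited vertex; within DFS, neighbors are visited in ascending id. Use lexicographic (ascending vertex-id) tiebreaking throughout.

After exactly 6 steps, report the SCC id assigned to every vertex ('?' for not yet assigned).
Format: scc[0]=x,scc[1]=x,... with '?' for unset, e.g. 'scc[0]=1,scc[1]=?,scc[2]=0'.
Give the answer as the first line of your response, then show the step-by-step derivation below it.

scc[0]=0,scc[1]=?,scc[2]=?,scc[3]=?,scc[4]=?,scc[5]=?,scc[6]=?,scc[7]=?,scc[8]=?

step 1: low=(low[0]=0,low[1]=?,low[2]=?,low[3]=?,low[4]=?,low[5]=?,low[6]=?,low[7]=?,low[8]=?); scc=(scc[0]=0,scc[1]=?,scc[2]=?,scc[3]=?,scc[4]=?,scc[5]=?,scc[6]=?,scc[7]=?,scc[8]=?)
step 2: low=(low[0]=0,low[1]=1,low[2]=?,low[3]=?,low[4]=?,low[5]=1,low[6]=?,low[7]=2,low[8]=?); scc=(scc[0]=0,scc[1]=?,scc[2]=?,scc[3]=?,scc[4]=?,scc[5]=?,scc[6]=?,scc[7]=?,scc[8]=?)
step 3: low=(low[0]=0,low[1]=1,low[2]=?,low[3]=?,low[4]=?,low[5]=1,low[6]=2,low[7]=1,low[8]=?); scc=(scc[0]=0,scc[1]=?,scc[2]=?,scc[3]=?,scc[4]=?,scc[5]=?,scc[6]=?,scc[7]=?,scc[8]=?)
step 4: low=(low[0]=0,low[1]=1,low[2]=5,low[3]=?,low[4]=?,low[5]=1,low[6]=2,low[7]=1,low[8]=5); scc=(scc[0]=0,scc[1]=?,scc[2]=?,scc[3]=?,scc[4]=?,scc[5]=?,scc[6]=?,scc[7]=?,scc[8]=?)
step 5: low=(low[0]=0,low[1]=1,low[2]=5,low[3]=?,low[4]=?,low[5]=1,low[6]=2,low[7]=1,low[8]=4); scc=(scc[0]=0,scc[1]=?,scc[2]=?,scc[3]=?,scc[4]=?,scc[5]=?,scc[6]=?,scc[7]=?,scc[8]=?)
step 6: low=(low[0]=0,low[1]=1,low[2]=5,low[3]=?,low[4]=?,low[5]=1,low[6]=2,low[7]=1,low[8]=4); scc=(scc[0]=0,scc[1]=?,scc[2]=?,scc[3]=?,scc[4]=?,scc[5]=?,scc[6]=?,scc[7]=?,scc[8]=?)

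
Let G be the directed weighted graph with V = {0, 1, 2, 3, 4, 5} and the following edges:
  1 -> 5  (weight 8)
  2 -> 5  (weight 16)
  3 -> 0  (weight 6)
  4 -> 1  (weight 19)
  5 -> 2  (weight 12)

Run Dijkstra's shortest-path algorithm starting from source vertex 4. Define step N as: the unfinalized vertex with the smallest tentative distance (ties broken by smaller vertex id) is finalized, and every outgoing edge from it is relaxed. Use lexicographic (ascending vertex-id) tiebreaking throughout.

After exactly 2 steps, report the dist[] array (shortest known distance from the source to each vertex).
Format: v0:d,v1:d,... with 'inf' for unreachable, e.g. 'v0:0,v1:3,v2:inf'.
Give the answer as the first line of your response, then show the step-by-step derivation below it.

v0:inf,v1:19,v2:inf,v3:inf,v4:0,v5:27

step 1: dist = v0:inf,v1:19,v2:inf,v3:inf,v4:0,v5:inf
step 2: dist = v0:inf,v1:19,v2:inf,v3:inf,v4:0,v5:27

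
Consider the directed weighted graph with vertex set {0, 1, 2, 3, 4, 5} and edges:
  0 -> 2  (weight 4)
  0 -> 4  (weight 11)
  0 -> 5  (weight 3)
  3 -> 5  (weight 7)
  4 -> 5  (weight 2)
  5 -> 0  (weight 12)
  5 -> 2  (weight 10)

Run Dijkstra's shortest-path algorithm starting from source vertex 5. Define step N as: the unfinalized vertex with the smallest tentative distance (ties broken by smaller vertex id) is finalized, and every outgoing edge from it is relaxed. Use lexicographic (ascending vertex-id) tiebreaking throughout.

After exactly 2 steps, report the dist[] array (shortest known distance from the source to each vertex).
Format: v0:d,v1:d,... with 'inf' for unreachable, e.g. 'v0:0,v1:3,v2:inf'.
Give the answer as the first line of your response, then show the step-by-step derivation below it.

v0:12,v1:inf,v2:10,v3:inf,v4:inf,v5:0

step 1: dist = v0:12,v1:inf,v2:10,v3:inf,v4:inf,v5:0
step 2: dist = v0:12,v1:inf,v2:10,v3:inf,v4:inf,v5:0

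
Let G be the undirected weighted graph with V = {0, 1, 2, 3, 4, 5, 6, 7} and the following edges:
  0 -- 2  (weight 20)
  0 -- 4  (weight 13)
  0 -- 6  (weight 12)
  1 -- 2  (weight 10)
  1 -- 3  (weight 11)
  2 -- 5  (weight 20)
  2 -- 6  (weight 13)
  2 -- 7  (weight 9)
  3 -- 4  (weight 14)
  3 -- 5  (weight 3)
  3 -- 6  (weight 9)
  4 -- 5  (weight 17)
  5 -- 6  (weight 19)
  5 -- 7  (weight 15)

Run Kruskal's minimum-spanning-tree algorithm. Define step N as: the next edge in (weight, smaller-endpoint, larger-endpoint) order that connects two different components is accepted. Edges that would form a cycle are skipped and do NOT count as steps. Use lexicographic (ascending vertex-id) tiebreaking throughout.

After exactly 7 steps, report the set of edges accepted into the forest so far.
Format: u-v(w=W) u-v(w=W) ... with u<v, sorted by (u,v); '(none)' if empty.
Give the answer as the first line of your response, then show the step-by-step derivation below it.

0-4(w=13) 0-6(w=12) 1-2(w=10) 1-3(w=11) 2-7(w=9) 3-5(w=3) 3-6(w=9)

step 1: add edge 3-5 (w=3); MST = {3-5(w=3)}
step 2: add edge 2-7 (w=9); MST = {2-7(w=9) 3-5(w=3)}
step 3: add edge 3-6 (w=9); MST = {2-7(w=9) 3-5(w=3) 3-6(w=9)}
step 4: add edge 1-2 (w=10); MST = {1-2(w=10) 2-7(w=9) 3-5(w=3) 3-6(w=9)}
step 5: add edge 1-3 (w=11); MST = {1-2(w=10) 1-3(w=11) 2-7(w=9) 3-5(w=3) 3-6(w=9)}
step 6: add edge 0-6 (w=12); MST = {0-6(w=12) 1-2(w=10) 1-3(w=11) 2-7(w=9) 3-5(w=3) 3-6(w=9)}
step 7: add edge 0-4 (w=13); MST = {0-4(w=13) 0-6(w=12) 1-2(w=10) 1-3(w=11) 2-7(w=9) 3-5(w=3) 3-6(w=9)}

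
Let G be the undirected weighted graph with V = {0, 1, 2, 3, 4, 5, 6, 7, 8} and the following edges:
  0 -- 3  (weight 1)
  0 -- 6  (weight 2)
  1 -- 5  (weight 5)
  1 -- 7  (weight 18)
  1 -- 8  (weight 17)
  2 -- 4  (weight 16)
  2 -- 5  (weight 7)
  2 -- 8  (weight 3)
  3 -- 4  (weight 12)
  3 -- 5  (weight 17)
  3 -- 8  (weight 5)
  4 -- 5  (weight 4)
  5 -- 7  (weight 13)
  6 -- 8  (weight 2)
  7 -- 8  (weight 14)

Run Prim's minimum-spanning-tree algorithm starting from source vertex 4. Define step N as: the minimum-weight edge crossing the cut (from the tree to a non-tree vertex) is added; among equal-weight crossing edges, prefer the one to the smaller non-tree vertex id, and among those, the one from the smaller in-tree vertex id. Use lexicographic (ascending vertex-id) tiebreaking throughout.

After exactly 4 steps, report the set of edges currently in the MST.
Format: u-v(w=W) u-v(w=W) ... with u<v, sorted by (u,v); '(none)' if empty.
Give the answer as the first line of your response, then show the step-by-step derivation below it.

1-5(w=5) 2-5(w=7) 2-8(w=3) 4-5(w=4)

step 1: add edge 4-5 (w=4); MST = {4-5(w=4)}
step 2: add edge 1-5 (w=5); MST = {1-5(w=5) 4-5(w=4)}
step 3: add edge 2-5 (w=7); MST = {1-5(w=5) 2-5(w=7) 4-5(w=4)}
step 4: add edge 2-8 (w=3); MST = {1-5(w=5) 2-5(w=7) 2-8(w=3) 4-5(w=4)}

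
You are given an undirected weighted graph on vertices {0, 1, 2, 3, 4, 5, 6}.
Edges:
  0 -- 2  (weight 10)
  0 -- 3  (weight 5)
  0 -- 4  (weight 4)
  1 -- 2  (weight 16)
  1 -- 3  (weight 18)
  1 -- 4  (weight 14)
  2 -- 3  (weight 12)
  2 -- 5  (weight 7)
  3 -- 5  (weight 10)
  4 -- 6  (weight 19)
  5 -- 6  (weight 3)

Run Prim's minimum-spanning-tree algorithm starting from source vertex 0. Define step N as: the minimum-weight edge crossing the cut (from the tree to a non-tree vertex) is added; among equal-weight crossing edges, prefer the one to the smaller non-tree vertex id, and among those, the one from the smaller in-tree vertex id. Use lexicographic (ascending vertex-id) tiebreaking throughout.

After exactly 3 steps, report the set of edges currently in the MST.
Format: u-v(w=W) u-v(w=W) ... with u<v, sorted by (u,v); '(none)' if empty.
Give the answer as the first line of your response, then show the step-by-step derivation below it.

0-2(w=10) 0-3(w=5) 0-4(w=4)

step 1: add edge 0-4 (w=4); MST = {0-4(w=4)}
step 2: add edge 0-3 (w=5); MST = {0-3(w=5) 0-4(w=4)}
step 3: add edge 0-2 (w=10); MST = {0-2(w=10) 0-3(w=5) 0-4(w=4)}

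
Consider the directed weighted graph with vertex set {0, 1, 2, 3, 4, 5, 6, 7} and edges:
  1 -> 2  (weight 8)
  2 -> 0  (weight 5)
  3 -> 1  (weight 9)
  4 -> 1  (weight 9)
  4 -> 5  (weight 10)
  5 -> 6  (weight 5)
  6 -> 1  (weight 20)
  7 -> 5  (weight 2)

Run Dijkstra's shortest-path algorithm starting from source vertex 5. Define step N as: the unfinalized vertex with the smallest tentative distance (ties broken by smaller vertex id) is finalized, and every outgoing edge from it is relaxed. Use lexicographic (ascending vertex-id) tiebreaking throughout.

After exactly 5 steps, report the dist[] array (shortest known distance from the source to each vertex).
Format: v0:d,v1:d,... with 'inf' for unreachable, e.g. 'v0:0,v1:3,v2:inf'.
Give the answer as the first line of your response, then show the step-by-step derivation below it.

v0:38,v1:25,v2:33,v3:inf,v4:inf,v5:0,v6:5,v7:inf

step 1: dist = v0:inf,v1:inf,v2:inf,v3:inf,v4:inf,v5:0,v6:5,v7:inf
step 2: dist = v0:inf,v1:25,v2:inf,v3:inf,v4:inf,v5:0,v6:5,v7:inf
step 3: dist = v0:inf,v1:25,v2:33,v3:inf,v4:inf,v5:0,v6:5,v7:inf
step 4: dist = v0:38,v1:25,v2:33,v3:inf,v4:inf,v5:0,v6:5,v7:inf
step 5: dist = v0:38,v1:25,v2:33,v3:inf,v4:inf,v5:0,v6:5,v7:inf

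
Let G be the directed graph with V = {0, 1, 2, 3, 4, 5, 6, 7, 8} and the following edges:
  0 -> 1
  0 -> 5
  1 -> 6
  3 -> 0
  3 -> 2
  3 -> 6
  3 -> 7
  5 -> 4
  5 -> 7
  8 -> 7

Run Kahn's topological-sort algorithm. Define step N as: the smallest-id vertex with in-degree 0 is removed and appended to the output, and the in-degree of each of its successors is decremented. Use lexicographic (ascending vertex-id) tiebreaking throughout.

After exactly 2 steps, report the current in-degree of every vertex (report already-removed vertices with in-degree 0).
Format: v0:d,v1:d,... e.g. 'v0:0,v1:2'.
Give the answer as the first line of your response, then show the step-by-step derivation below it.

v0:0,v1:0,v2:0,v3:0,v4:1,v5:0,v6:1,v7:2,v8:0

step 1: output 3; order=[3]; indeg=(0,1,0,0,1,1,1,2,0)
step 2: output 0; order=[3,0]; indeg=(0,0,0,0,1,0,1,2,0)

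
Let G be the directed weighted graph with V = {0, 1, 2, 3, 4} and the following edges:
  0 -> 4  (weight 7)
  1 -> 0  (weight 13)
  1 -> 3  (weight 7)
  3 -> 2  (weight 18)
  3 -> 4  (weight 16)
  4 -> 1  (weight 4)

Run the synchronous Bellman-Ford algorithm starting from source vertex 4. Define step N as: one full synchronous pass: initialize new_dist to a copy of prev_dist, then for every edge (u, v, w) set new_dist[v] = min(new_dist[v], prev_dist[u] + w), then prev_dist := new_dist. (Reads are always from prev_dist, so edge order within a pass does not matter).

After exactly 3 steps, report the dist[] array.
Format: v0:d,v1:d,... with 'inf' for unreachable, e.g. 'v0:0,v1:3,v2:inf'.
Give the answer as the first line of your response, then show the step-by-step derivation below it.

v0:17,v1:4,v2:29,v3:11,v4:0

step 1: dist = v0:inf,v1:4,v2:inf,v3:inf,v4:0
step 2: dist = v0:17,v1:4,v2:inf,v3:11,v4:0
step 3: dist = v0:17,v1:4,v2:29,v3:11,v4:0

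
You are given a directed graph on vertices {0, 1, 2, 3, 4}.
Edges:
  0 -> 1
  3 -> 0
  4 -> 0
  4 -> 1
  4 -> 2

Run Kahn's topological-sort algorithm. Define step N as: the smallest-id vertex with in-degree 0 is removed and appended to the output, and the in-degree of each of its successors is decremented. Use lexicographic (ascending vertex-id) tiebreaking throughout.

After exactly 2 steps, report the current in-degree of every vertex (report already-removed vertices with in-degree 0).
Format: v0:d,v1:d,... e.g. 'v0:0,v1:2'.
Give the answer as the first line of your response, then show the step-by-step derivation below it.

v0:0,v1:1,v2:0,v3:0,v4:0

step 1: output 3; order=[3]; indeg=(1,2,1,0,0)
step 2: output 4; order=[3,4]; indeg=(0,1,0,0,0)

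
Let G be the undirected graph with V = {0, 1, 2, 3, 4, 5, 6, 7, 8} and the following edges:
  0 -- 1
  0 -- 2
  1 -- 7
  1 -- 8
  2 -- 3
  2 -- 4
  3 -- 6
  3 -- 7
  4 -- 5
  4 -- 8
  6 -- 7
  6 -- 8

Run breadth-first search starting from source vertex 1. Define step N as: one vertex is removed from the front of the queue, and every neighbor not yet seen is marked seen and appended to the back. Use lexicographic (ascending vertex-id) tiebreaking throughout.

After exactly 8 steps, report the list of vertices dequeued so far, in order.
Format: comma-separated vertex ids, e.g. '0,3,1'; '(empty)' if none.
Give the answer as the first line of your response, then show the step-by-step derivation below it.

1,0,7,8,2,3,6,4

step 1: dequeue 1; queue=[0,7,8]; order=1
step 2: dequeue 0; queue=[7,8,2]; order=1,0
step 3: dequeue 7; queue=[8,2,3,6]; order=1,0,7
step 4: dequeue 8; queue=[2,3,6,4]; order=1,0,7,8
step 5: dequeue 2; queue=[3,6,4]; order=1,0,7,8,2
step 6: dequeue 3; queue=[6,4]; order=1,0,7,8,2,3
step 7: dequeue 6; queue=[4]; order=1,0,7,8,2,3,6
step 8: dequeue 4; queue=[5]; order=1,0,7,8,2,3,6,4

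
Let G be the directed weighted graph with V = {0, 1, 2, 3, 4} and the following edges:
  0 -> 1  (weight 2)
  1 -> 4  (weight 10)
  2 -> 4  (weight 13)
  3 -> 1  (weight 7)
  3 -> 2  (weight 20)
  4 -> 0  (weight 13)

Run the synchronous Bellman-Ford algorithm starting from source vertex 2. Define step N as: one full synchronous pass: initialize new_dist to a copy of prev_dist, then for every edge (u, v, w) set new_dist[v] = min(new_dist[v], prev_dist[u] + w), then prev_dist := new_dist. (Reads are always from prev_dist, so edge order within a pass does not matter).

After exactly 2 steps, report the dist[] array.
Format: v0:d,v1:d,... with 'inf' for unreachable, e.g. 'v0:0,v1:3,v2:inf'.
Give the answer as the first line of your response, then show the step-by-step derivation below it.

v0:26,v1:inf,v2:0,v3:inf,v4:13

step 1: dist = v0:inf,v1:inf,v2:0,v3:inf,v4:13
step 2: dist = v0:26,v1:inf,v2:0,v3:inf,v4:13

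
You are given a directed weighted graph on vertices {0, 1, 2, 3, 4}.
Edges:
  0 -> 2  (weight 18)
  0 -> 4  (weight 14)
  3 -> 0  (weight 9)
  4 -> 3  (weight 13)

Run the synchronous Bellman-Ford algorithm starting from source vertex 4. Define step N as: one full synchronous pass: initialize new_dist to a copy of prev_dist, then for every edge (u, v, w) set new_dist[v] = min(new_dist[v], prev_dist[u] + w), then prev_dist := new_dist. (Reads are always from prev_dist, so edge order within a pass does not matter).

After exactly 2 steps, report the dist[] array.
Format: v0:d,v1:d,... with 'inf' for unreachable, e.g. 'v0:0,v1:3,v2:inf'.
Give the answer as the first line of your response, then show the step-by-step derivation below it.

v0:22,v1:inf,v2:inf,v3:13,v4:0

step 1: dist = v0:inf,v1:inf,v2:inf,v3:13,v4:0
step 2: dist = v0:22,v1:inf,v2:inf,v3:13,v4:0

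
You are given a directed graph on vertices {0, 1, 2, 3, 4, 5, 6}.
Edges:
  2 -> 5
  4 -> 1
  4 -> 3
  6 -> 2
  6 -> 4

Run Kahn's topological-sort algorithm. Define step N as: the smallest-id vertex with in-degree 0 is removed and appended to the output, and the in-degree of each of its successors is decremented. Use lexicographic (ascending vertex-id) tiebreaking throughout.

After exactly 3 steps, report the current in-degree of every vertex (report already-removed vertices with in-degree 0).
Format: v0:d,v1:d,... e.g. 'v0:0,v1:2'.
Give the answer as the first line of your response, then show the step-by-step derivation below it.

v0:0,v1:1,v2:0,v3:1,v4:0,v5:0,v6:0

step 1: output 0; order=[0]; indeg=(0,1,1,1,1,1,0)
step 2: output 6; order=[0,6]; indeg=(0,1,0,1,0,1,0)
step 3: output 2; order=[0,6,2]; indeg=(0,1,0,1,0,0,0)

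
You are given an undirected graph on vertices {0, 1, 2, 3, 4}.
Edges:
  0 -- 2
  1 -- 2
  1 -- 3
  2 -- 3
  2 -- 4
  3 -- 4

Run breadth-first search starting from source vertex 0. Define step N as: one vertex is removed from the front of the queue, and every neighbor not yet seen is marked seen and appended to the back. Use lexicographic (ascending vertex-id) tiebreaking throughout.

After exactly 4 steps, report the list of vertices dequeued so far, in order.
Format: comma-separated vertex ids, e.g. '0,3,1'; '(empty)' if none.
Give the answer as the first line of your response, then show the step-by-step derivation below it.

0,2,1,3

step 1: dequeue 0; queue=[2]; order=0
step 2: dequeue 2; queue=[1,3,4]; order=0,2
step 3: dequeue 1; queue=[3,4]; order=0,2,1
step 4: dequeue 3; queue=[4]; order=0,2,1,3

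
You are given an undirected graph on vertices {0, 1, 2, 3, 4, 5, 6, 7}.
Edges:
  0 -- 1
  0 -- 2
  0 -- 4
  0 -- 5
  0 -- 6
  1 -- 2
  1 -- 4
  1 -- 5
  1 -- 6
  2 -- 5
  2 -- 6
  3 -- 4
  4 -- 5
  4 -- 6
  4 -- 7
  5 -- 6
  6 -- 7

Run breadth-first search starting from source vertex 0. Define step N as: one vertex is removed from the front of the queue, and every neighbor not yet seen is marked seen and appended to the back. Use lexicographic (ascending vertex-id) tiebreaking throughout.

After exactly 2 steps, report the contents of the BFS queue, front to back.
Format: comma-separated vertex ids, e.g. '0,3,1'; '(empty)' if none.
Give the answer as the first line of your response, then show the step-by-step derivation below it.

2,4,5,6

step 1: dequeue 0; queue=[1,2,4,5,6]; order=0
step 2: dequeue 1; queue=[2,4,5,6]; order=0,1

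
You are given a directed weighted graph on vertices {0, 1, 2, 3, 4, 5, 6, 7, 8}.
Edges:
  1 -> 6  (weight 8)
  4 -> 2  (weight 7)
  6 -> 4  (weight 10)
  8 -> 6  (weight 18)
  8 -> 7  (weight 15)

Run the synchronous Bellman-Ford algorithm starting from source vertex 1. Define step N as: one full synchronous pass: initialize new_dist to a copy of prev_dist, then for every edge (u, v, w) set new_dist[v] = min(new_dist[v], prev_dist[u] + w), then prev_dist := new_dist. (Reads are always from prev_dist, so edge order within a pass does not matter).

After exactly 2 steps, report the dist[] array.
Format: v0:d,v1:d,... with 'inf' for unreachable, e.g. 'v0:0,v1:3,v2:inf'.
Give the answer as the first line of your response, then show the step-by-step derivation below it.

v0:inf,v1:0,v2:inf,v3:inf,v4:18,v5:inf,v6:8,v7:inf,v8:inf

step 1: dist = v0:inf,v1:0,v2:inf,v3:inf,v4:inf,v5:inf,v6:8,v7:inf,v8:inf
step 2: dist = v0:inf,v1:0,v2:inf,v3:inf,v4:18,v5:inf,v6:8,v7:inf,v8:inf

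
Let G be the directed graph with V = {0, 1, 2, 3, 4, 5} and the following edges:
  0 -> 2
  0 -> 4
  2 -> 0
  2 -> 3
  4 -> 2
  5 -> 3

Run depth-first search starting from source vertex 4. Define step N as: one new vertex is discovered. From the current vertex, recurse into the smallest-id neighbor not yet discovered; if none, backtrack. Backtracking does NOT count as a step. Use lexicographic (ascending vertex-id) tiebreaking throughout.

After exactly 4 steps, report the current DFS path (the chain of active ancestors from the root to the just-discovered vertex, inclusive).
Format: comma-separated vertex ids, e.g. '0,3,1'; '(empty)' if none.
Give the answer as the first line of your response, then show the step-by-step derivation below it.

4,2,3

step 1: discover 4; path=4; order=4
step 2: discover 2; path=4>2; order=4,2
step 3: discover 0; path=4>2>0; order=4,2,0
step 4: discover 3; path=4>2>3; order=4,2,0,3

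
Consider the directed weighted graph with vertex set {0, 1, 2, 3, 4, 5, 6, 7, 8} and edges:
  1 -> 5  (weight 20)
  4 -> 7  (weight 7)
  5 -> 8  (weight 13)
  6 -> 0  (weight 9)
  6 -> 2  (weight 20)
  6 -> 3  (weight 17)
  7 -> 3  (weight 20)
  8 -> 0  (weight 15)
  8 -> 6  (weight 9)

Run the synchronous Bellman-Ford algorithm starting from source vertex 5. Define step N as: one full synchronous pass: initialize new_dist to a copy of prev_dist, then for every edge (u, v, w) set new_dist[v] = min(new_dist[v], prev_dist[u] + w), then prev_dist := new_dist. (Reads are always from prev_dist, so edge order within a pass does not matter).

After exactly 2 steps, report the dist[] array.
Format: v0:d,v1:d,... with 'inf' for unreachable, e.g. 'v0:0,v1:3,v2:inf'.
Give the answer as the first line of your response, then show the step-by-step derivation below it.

v0:28,v1:inf,v2:inf,v3:inf,v4:inf,v5:0,v6:22,v7:inf,v8:13

step 1: dist = v0:inf,v1:inf,v2:inf,v3:inf,v4:inf,v5:0,v6:inf,v7:inf,v8:13
step 2: dist = v0:28,v1:inf,v2:inf,v3:inf,v4:inf,v5:0,v6:22,v7:inf,v8:13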